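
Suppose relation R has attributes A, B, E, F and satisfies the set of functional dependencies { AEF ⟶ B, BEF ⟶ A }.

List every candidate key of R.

{A, E, F}⁺: AEF→B adds B → {A, B, E, F}. Minimal: {E, F}⁺ = {E, F}; {A, F}⁺ = {A, F}; {A, E}⁺ = {A, E} — none reach the full schema.
{B, E, F}⁺: BEF→A adds A → {A, B, E, F}. Minimal: {E, F}⁺ = {E, F}; {B, F}⁺ = {B, F}; {B, E}⁺ = {B, E} — none reach the full schema.
Any other superkey contains one of these as a subset, so there are no further candidate keys.

{A, E, F}, {B, E, F}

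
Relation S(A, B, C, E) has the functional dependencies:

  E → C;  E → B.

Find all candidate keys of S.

AE

Attributes A, E never appear on any right-hand side, so every candidate key must contain {A, E}.
{A, E}⁺ = {A, B, C, E}, which is all of the schema, so {A, E} is the only candidate key.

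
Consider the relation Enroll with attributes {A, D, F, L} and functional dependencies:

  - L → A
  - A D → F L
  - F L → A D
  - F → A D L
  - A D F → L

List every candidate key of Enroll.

{F}, {A, D}, {D, L}

{F}⁺: F→ADL adds A, D, L → {A, D, F, L}.
{A, D}⁺: AD→FL adds F, L → {A, D, F, L}. Minimal: {D}⁺ = {D}; {A}⁺ = {A} — none reach the full schema.
{D, L}⁺: L→A adds A; AD→FL adds F → {A, D, F, L}. Minimal: {L}⁺ = {A, L}; {D}⁺ = {D} — none reach the full schema.
Any other superkey contains one of these as a subset, so there are no further candidate keys.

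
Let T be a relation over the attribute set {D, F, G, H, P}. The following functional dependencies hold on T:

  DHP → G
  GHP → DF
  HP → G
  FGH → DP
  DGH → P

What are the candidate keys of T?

Attribute H never appears on the right-hand side of any dependency, so H must belong to every candidate key.
{H}⁺ = {H}, which is not all of the schema, so we must add further attributes.
{H, P}⁺: HP→G adds G; GHP→DF adds D, F → {D, F, G, H, P}. Minimal: {P}⁺ = {P}; {H}⁺ = {H} — none reach the full schema.
{D, G, H}⁺: DGH→P adds P; GHP→DF adds F → {D, F, G, H, P}. Minimal: {G, H}⁺ = {G, H}; {D, H}⁺ = {D, H}; {D, G}⁺ = {D, G} — none reach the full schema.
{F, G, H}⁺: FGH→DP adds D, P → {D, F, G, H, P}. Minimal: {G, H}⁺ = {G, H}; {F, H}⁺ = {F, H}; {F, G}⁺ = {F, G} — none reach the full schema.

(H, P); (D, G, H); (F, G, H)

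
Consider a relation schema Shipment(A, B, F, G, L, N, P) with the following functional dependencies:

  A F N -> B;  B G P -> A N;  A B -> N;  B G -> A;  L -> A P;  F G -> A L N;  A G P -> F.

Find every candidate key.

Attribute G never appears on the right-hand side of any dependency, so G must belong to every candidate key.
{G}⁺ = {G}, which is not all of the schema, so we must add further attributes.
{F, G}⁺: FG→ALN adds A, L, N; AFN→B adds B; L→AP adds P → {A, B, F, G, L, N, P}. Minimal: {G}⁺ = {G}; {F}⁺ = {F} — none reach the full schema.
{G, L}⁺: L→AP adds A, P; AGP→F adds F; FG→ALN adds N; AFN→B adds B → {A, B, F, G, L, N, P}. Minimal: {L}⁺ = {A, L, P}; {G}⁺ = {G} — none reach the full schema.
{A, G, P}⁺: AGP→F adds F; FG→ALN adds L, N; AFN→B adds B → {A, B, F, G, L, N, P}. Minimal: {G, P}⁺ = {G, P}; {A, P}⁺ = {A, P}; {A, G}⁺ = {A, G} — none reach the full schema.
{B, G, P}⁺: BGP→AN adds A, N; AGP→F adds F; FG→ALN adds L → {A, B, F, G, L, N, P}. Minimal: {G, P}⁺ = {G, P}; {B, P}⁺ = {B, P}; {B, G}⁺ = {A, B, G, N} — none reach the full schema.
Any other superkey contains one of these as a subset, so there are no further candidate keys.

FG, GL, AGP, BGP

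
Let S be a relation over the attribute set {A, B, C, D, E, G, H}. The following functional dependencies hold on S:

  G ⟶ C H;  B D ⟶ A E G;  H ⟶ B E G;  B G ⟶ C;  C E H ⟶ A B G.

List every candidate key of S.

Attribute D never appears on the right-hand side of any dependency, so D must belong to every candidate key.
{D}⁺ = {D}, which is not all of the schema, so we must add further attributes.
{B, D}⁺: BD→AEG adds A, E, G; BG→C adds C; G→CH adds H → {A, B, C, D, E, G, H}. Minimal: {D}⁺ = {D}; {B}⁺ = {B} — none reach the full schema.
{D, G}⁺: G→CH adds C, H; H→BEG adds B, E; CEH→ABG adds A → {A, B, C, D, E, G, H}. Minimal: {G}⁺ = {A, B, C, E, G, H}; {D}⁺ = {D} — none reach the full schema.
{D, H}⁺: H→BEG adds B, E, G; BG→C adds C; CEH→ABG adds A → {A, B, C, D, E, G, H}. Minimal: {H}⁺ = {A, B, C, E, G, H}; {D}⁺ = {D} — none reach the full schema.
Any other superkey contains one of these as a subset, so there are no further candidate keys.

BD, DG, DH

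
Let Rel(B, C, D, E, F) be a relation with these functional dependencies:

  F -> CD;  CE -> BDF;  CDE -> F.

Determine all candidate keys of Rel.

{C, E}, {E, F}

Attribute E never appears on the right-hand side of any dependency, so E must belong to every candidate key.
{E}⁺ = {E}, which is not all of the schema, so we must add further attributes.
{C, E}⁺: CE→BDF adds B, D, F → {B, C, D, E, F}.
{E, F}⁺: F→CD adds C, D; CE→BDF adds B → {B, C, D, E, F}.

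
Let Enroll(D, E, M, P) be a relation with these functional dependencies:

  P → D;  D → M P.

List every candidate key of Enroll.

(D, E), (E, P)

{D, E}⁺: D→MP adds M, P → {D, E, M, P}. Minimal: {E}⁺ = {E}; {D}⁺ = {D, M, P} — none reach the full schema.
{E, P}⁺: P→D adds D; D→MP adds M → {D, E, M, P}. Minimal: {P}⁺ = {D, M, P}; {E}⁺ = {E} — none reach the full schema.
Any other superkey contains one of these as a subset, so there are no further candidate keys.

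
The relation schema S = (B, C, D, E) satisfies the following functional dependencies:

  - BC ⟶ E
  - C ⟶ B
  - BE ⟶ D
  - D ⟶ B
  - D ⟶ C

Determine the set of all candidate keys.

C; D; BE

{C}⁺: C→B adds B; BC→E adds E; BE→D adds D → {B, C, D, E}.
{D}⁺: D→B adds B; D→C adds C; BC→E adds E → {B, C, D, E}.
{B, E}⁺: BE→D adds D; D→C adds C → {B, C, D, E}. Minimal: {E}⁺ = {E}; {B}⁺ = {B} — none reach the full schema.
Any other superkey contains one of these as a subset, so there are no further candidate keys.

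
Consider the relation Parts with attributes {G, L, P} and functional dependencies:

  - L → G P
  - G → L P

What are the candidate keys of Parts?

(G), (L)

{G}⁺: G→LP adds L, P → {G, L, P}.
{L}⁺: L→GP adds G, P → {G, L, P}.
Any other superkey contains one of these as a subset, so there are no further candidate keys.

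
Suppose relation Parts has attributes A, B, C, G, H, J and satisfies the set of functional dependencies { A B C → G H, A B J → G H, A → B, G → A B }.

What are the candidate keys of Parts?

(A, C, J), (C, G, J)

Attributes C, J never appear on any right-hand side, so every candidate key must contain {C, J}.
{C, J}⁺ = {C, J}, which is not all of the schema, so we must add further attributes.
{A, C, J}⁺: A→B adds B; ABC→GH adds G, H → {A, B, C, G, H, J}.
{C, G, J}⁺: G→AB adds A, B; ABC→GH adds H → {A, B, C, G, H, J}.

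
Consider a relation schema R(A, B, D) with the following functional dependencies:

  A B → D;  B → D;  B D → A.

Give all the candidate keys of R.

B

Attribute B never appears on the right-hand side of any dependency, so B must belong to every candidate key.
{B}⁺ = {A, B, D}, which is all of the schema, so {B} is the only candidate key.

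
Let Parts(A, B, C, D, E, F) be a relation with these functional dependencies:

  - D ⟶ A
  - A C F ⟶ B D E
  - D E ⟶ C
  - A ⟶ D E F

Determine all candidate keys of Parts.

(A), (D)

{A}⁺: A→DEF adds D, E, F; DE→C adds C; ACF→BDE adds B → {A, B, C, D, E, F}.
{D}⁺: D→A adds A; A→DEF adds E, F; DE→C adds C; ACF→BDE adds B → {A, B, C, D, E, F}.
Any other superkey contains one of these as a subset, so there are no further candidate keys.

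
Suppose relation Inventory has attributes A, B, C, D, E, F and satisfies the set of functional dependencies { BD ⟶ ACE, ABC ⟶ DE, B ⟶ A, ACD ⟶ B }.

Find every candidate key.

{B, C, F}, {B, D, F}, {A, C, D, F}

{B, C, F}⁺: B→A adds A; ABC→DE adds D, E → {A, B, C, D, E, F}.
{B, D, F}⁺: BD→ACE adds A, C, E → {A, B, C, D, E, F}.
{A, C, D, F}⁺: ACD→B adds B; BD→ACE adds E → {A, B, C, D, E, F}.
Any other superkey contains one of these as a subset, so there are no further candidate keys.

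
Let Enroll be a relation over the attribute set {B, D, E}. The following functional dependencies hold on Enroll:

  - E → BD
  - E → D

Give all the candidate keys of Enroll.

{E}

Attribute E never appears on the right-hand side of any dependency, so E must belong to every candidate key.
{E}⁺ = {B, D, E}, which is all of the schema, so {E} is the only candidate key.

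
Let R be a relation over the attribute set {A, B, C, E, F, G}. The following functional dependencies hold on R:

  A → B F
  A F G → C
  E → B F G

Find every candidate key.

{A, E}⁺: A→BF adds B, F; E→BFG adds G; AFG→C adds C → {A, B, C, E, F, G}. Minimal: {E}⁺ = {B, E, F, G}; {A}⁺ = {A, B, F} — none reach the full schema.
No other minimal superkey exists.

AE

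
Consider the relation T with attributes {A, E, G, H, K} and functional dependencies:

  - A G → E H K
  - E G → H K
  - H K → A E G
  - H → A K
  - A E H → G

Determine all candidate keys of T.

{H}, {A, G}, {E, G}

{H}⁺: H→AK adds A, K; HK→AEG adds E, G → {A, E, G, H, K}.
{A, G}⁺: AG→EHK adds E, H, K → {A, E, G, H, K}. Minimal: {G}⁺ = {G}; {A}⁺ = {A} — none reach the full schema.
{E, G}⁺: EG→HK adds H, K; HK→AEG adds A → {A, E, G, H, K}. Minimal: {G}⁺ = {G}; {E}⁺ = {E} — none reach the full schema.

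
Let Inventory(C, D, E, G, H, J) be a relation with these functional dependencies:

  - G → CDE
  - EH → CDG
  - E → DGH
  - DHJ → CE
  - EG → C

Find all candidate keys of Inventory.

Attribute J never appears on the right-hand side of any dependency, so J must belong to every candidate key.
{J}⁺ = {J}, which is not all of the schema, so we must add further attributes.
{E, J}⁺: E→DGH adds D, G, H; DHJ→CE adds C → {C, D, E, G, H, J}. Minimal: {J}⁺ = {J}; {E}⁺ = {C, D, E, G, H} — none reach the full schema.
{G, J}⁺: G→CDE adds C, D, E; E→DGH adds H → {C, D, E, G, H, J}. Minimal: {J}⁺ = {J}; {G}⁺ = {C, D, E, G, H} — none reach the full schema.
{D, H, J}⁺: DHJ→CE adds C, E; EH→CDG adds G → {C, D, E, G, H, J}. Minimal: {H, J}⁺ = {H, J}; {D, J}⁺ = {D, J}; {D, H}⁺ = {D, H} — none reach the full schema.
Any other superkey contains one of these as a subset, so there are no further candidate keys.

EJ; GJ; DHJ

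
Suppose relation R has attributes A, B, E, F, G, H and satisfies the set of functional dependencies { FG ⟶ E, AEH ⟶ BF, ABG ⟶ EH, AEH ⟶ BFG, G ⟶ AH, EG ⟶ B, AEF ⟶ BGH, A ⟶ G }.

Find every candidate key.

{A, B}⁺: A→G adds G; ABG→EH adds E, H; AEH→BFG adds F → {A, B, E, F, G, H}. Minimal: {B}⁺ = {B}; {A}⁺ = {A, G, H} — none reach the full schema.
{A, E}⁺: A→G adds G; G→AH adds H; EG→B adds B; AEH→BF adds F → {A, B, E, F, G, H}. Minimal: {E}⁺ = {E}; {A}⁺ = {A, G, H} — none reach the full schema.
{A, F}⁺: A→G adds G; FG→E adds E; G→AH adds H; EG→B adds B → {A, B, E, F, G, H}. Minimal: {F}⁺ = {F}; {A}⁺ = {A, G, H} — none reach the full schema.
{B, G}⁺: G→AH adds A, H; ABG→EH adds E; AEH→BFG adds F → {A, B, E, F, G, H}. Minimal: {G}⁺ = {A, G, H}; {B}⁺ = {B} — none reach the full schema.
{E, G}⁺: G→AH adds A, H; EG→B adds B; AEH→BF adds F → {A, B, E, F, G, H}. Minimal: {G}⁺ = {A, G, H}; {E}⁺ = {E} — none reach the full schema.
{F, G}⁺: FG→E adds E; G→AH adds A, H; EG→B adds B → {A, B, E, F, G, H}. Minimal: {G}⁺ = {A, G, H}; {F}⁺ = {F} — none reach the full schema.

(A, B), (A, E), (A, F), (B, G), (E, G), (F, G)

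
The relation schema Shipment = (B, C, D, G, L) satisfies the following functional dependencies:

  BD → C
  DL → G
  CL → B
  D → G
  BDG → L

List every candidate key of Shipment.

Attribute D never appears on the right-hand side of any dependency, so D must belong to every candidate key.
{D}⁺ = {D, G}, which is not all of the schema, so we must add further attributes.
{B, D}⁺: BD→C adds C; D→G adds G; BDG→L adds L → {B, C, D, G, L}. Minimal: {D}⁺ = {D, G}; {B}⁺ = {B} — none reach the full schema.
{C, D, L}⁺: DL→G adds G; CL→B adds B → {B, C, D, G, L}. Minimal: {D, L}⁺ = {D, G, L}; {C, L}⁺ = {B, C, L}; {C, D}⁺ = {C, D, G} — none reach the full schema.

{B, D}, {C, D, L}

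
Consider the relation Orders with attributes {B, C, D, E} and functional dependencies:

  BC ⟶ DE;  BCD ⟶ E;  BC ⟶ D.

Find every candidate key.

(B, C)

Attributes B, C never appear on any right-hand side, so every candidate key must contain {B, C}.
{B, C}⁺ = {B, C, D, E}, which is all of the schema, so {B, C} is the only candidate key.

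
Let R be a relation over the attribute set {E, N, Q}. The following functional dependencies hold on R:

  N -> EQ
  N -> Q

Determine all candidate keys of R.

Attribute N never appears on the right-hand side of any dependency, so N must belong to every candidate key.
{N}⁺ = {E, N, Q}, which is all of the schema, so {N} is the only candidate key.

N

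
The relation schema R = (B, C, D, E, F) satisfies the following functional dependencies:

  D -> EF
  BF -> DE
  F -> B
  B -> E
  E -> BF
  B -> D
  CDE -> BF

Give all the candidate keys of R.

{B, C}, {C, D}, {C, E}, {C, F}

Attribute C never appears on the right-hand side of any dependency, so C must belong to every candidate key.
{C}⁺ = {C}, which is not all of the schema, so we must add further attributes.
{B, C}⁺: B→E adds E; E→BF adds F; B→D adds D → {B, C, D, E, F}. Minimal: {C}⁺ = {C}; {B}⁺ = {B, D, E, F} — none reach the full schema.
{C, D}⁺: D→EF adds E, F; F→B adds B → {B, C, D, E, F}. Minimal: {D}⁺ = {B, D, E, F}; {C}⁺ = {C} — none reach the full schema.
{C, E}⁺: E→BF adds B, F; B→D adds D → {B, C, D, E, F}. Minimal: {E}⁺ = {B, D, E, F}; {C}⁺ = {C} — none reach the full schema.
{C, F}⁺: F→B adds B; B→E adds E; B→D adds D → {B, C, D, E, F}. Minimal: {F}⁺ = {B, D, E, F}; {C}⁺ = {C} — none reach the full schema.
Any other superkey contains one of these as a subset, so there are no further candidate keys.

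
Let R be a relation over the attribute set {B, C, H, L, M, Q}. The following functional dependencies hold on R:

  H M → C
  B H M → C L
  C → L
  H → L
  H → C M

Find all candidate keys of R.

{B, H, Q}

{B, H, Q}⁺: H→L adds L; H→CM adds C, M → {B, C, H, L, M, Q}. Minimal: {H, Q}⁺ = {C, H, L, M, Q}; {B, Q}⁺ = {B, Q}; {B, H}⁺ = {B, C, H, L, M} — none reach the full schema.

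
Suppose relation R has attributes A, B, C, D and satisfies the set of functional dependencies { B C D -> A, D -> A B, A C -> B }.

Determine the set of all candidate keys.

{C, D}⁺: D→AB adds A, B → {A, B, C, D}. Minimal: {D}⁺ = {A, B, D}; {C}⁺ = {C} — none reach the full schema.
No other minimal superkey exists.

CD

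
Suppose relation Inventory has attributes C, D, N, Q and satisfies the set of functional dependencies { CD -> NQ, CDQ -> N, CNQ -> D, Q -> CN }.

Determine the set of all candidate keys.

{Q}, {C, D}

{Q}⁺: Q→CN adds C, N; CNQ→D adds D → {C, D, N, Q}.
{C, D}⁺: CD→NQ adds N, Q → {C, D, N, Q}. Minimal: {D}⁺ = {D}; {C}⁺ = {C} — none reach the full schema.
Any other superkey contains one of these as a subset, so there are no further candidate keys.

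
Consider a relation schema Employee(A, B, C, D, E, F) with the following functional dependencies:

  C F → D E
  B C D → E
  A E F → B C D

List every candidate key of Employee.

Attributes A, F never appear on any right-hand side, so every candidate key must contain {A, F}.
{A, F}⁺ = {A, F}, which is not all of the schema, so we must add further attributes.
{A, C, F}⁺: CF→DE adds D, E; AEF→BCD adds B → {A, B, C, D, E, F}. Minimal: {C, F}⁺ = {C, D, E, F}; {A, F}⁺ = {A, F}; {A, C}⁺ = {A, C} — none reach the full schema.
{A, E, F}⁺: AEF→BCD adds B, C, D → {A, B, C, D, E, F}. Minimal: {E, F}⁺ = {E, F}; {A, F}⁺ = {A, F}; {A, E}⁺ = {A, E} — none reach the full schema.

{A, C, F}; {A, E, F}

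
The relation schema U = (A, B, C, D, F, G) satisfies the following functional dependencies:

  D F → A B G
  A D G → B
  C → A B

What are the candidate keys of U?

Attributes C, D, F never appear on any right-hand side, so every candidate key must contain {C, D, F}.
{C, D, F}⁺ = {A, B, C, D, F, G}, which is all of the schema, so {C, D, F} is the only candidate key.

CDF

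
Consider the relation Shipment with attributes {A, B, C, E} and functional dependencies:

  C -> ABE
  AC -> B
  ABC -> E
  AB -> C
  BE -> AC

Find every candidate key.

{C}, {A, B}, {B, E}

{C}⁺: C→ABE adds A, B, E → {A, B, C, E}.
{A, B}⁺: AB→C adds C; C→ABE adds E → {A, B, C, E}. Minimal: {B}⁺ = {B}; {A}⁺ = {A} — none reach the full schema.
{B, E}⁺: BE→AC adds A, C → {A, B, C, E}. Minimal: {E}⁺ = {E}; {B}⁺ = {B} — none reach the full schema.
Any other superkey contains one of these as a subset, so there are no further candidate keys.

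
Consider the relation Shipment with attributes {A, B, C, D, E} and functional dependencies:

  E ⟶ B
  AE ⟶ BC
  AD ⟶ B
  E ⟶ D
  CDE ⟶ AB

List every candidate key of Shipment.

{A, E}, {C, E}

Attribute E never appears on the right-hand side of any dependency, so E must belong to every candidate key.
{E}⁺ = {B, D, E}, which is not all of the schema, so we must add further attributes.
{A, E}⁺: E→B adds B; AE→BC adds C; E→D adds D → {A, B, C, D, E}. Minimal: {E}⁺ = {B, D, E}; {A}⁺ = {A} — none reach the full schema.
{C, E}⁺: E→B adds B; E→D adds D; CDE→AB adds A → {A, B, C, D, E}. Minimal: {E}⁺ = {B, D, E}; {C}⁺ = {C} — none reach the full schema.
Any other superkey contains one of these as a subset, so there are no further candidate keys.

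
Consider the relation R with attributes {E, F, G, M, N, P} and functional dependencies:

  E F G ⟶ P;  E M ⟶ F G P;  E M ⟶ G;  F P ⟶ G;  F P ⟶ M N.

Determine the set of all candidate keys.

Attribute E never appears on the right-hand side of any dependency, so E must belong to every candidate key.
{E}⁺ = {E}, which is not all of the schema, so we must add further attributes.
{E, M}⁺: EM→FGP adds F, G, P; FP→MN adds N → {E, F, G, M, N, P}.
{E, F, G}⁺: EFG→P adds P; FP→MN adds M, N → {E, F, G, M, N, P}.
{E, F, P}⁺: FP→G adds G; FP→MN adds M, N → {E, F, G, M, N, P}.

{E, M}; {E, F, G}; {E, F, P}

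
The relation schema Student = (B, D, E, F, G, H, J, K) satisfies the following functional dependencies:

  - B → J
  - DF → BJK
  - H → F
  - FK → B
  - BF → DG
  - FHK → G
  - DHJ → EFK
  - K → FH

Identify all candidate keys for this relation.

{K}⁺: K→FH adds F, H; FK→B adds B; BF→DG adds D, G; B→J adds J; DHJ→EFK adds E → {B, D, E, F, G, H, J, K}.
{B, F}⁺: B→J adds J; BF→DG adds D, G; DF→BJK adds K; K→FH adds H; DHJ→EFK adds E → {B, D, E, F, G, H, J, K}. Minimal: {F}⁺ = {F}; {B}⁺ = {B, J} — none reach the full schema.
{B, H}⁺: B→J adds J; H→F adds F; BF→DG adds D, G; DHJ→EFK adds E, K → {B, D, E, F, G, H, J, K}. Minimal: {H}⁺ = {F, H}; {B}⁺ = {B, J} — none reach the full schema.
{D, F}⁺: DF→BJK adds B, J, K; BF→DG adds G; K→FH adds H; DHJ→EFK adds E → {B, D, E, F, G, H, J, K}. Minimal: {F}⁺ = {F}; {D}⁺ = {D} — none reach the full schema.
{D, H}⁺: H→F adds F; DF→BJK adds B, J, K; BF→DG adds G; DHJ→EFK adds E → {B, D, E, F, G, H, J, K}. Minimal: {H}⁺ = {F, H}; {D}⁺ = {D} — none reach the full schema.
Any other superkey contains one of these as a subset, so there are no further candidate keys.

K; BF; BH; DF; DH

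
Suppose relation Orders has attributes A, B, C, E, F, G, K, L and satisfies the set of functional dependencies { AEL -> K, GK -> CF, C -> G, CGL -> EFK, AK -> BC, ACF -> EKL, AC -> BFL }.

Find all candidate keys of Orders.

{A, C}⁺: C→G adds G; AC→BFL adds B, F, L; CGL→EFK adds E, K → {A, B, C, E, F, G, K, L}. Minimal: {C}⁺ = {C, G}; {A}⁺ = {A} — none reach the full schema.
{A, K}⁺: AK→BC adds B, C; AC→BFL adds F, L; C→G adds G; CGL→EFK adds E → {A, B, C, E, F, G, K, L}. Minimal: {K}⁺ = {K}; {A}⁺ = {A} — none reach the full schema.
{A, E, L}⁺: AEL→K adds K; AK→BC adds B, C; AC→BFL adds F; C→G adds G → {A, B, C, E, F, G, K, L}. Minimal: {E, L}⁺ = {E, L}; {A, L}⁺ = {A, L}; {A, E}⁺ = {A, E} — none reach the full schema.
Any other superkey contains one of these as a subset, so there are no further candidate keys.

{A, C}; {A, K}; {A, E, L}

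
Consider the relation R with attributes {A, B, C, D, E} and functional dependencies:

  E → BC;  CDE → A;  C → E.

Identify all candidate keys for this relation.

{C, D}⁺: C→E adds E; E→BC adds B; CDE→A adds A → {A, B, C, D, E}. Minimal: {D}⁺ = {D}; {C}⁺ = {B, C, E} — none reach the full schema.
{D, E}⁺: E→BC adds B, C; CDE→A adds A → {A, B, C, D, E}. Minimal: {E}⁺ = {B, C, E}; {D}⁺ = {D} — none reach the full schema.
Any other superkey contains one of these as a subset, so there are no further candidate keys.

{C, D}, {D, E}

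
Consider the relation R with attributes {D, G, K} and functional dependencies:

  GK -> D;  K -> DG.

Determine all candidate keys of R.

K

Attribute K never appears on the right-hand side of any dependency, so K must belong to every candidate key.
{K}⁺ = {D, G, K}, which is all of the schema, so {K} is the only candidate key.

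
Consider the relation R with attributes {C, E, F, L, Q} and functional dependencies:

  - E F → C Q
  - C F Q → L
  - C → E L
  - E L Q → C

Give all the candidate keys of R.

{C, F}, {E, F}

Attribute F never appears on the right-hand side of any dependency, so F must belong to every candidate key.
{F}⁺ = {F}, which is not all of the schema, so we must add further attributes.
{C, F}⁺: C→EL adds E, L; EF→CQ adds Q → {C, E, F, L, Q}. Minimal: {F}⁺ = {F}; {C}⁺ = {C, E, L} — none reach the full schema.
{E, F}⁺: EF→CQ adds C, Q; CFQ→L adds L → {C, E, F, L, Q}. Minimal: {F}⁺ = {F}; {E}⁺ = {E} — none reach the full schema.
Any other superkey contains one of these as a subset, so there are no further candidate keys.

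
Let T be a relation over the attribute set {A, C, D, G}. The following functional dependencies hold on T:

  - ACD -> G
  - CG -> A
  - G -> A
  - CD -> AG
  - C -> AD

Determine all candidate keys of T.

Attribute C never appears on the right-hand side of any dependency, so C must belong to every candidate key.
{C}⁺ = {A, C, D, G}, which is all of the schema, so {C} is the only candidate key.

C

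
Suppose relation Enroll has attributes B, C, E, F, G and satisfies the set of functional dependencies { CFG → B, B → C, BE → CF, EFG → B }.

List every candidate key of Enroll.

Attributes E, G never appear on any right-hand side, so every candidate key must contain {E, G}.
{E, G}⁺ = {E, G}, which is not all of the schema, so we must add further attributes.
{B, E, G}⁺: B→C adds C; BE→CF adds F → {B, C, E, F, G}. Minimal: {E, G}⁺ = {E, G}; {B, G}⁺ = {B, C, G}; {B, E}⁺ = {B, C, E, F} — none reach the full schema.
{E, F, G}⁺: EFG→B adds B; B→C adds C → {B, C, E, F, G}. Minimal: {F, G}⁺ = {F, G}; {E, G}⁺ = {E, G}; {E, F}⁺ = {E, F} — none reach the full schema.
Any other superkey contains one of these as a subset, so there are no further candidate keys.

{B, E, G}, {E, F, G}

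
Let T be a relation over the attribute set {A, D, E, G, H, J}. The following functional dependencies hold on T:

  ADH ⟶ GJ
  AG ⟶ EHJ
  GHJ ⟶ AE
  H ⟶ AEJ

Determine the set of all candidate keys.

{D, H}, {A, D, G}

Attribute D never appears on the right-hand side of any dependency, so D must belong to every candidate key.
{D}⁺ = {D}, which is not all of the schema, so we must add further attributes.
{D, H}⁺: H→AEJ adds A, E, J; ADH→GJ adds G → {A, D, E, G, H, J}. Minimal: {H}⁺ = {A, E, H, J}; {D}⁺ = {D} — none reach the full schema.
{A, D, G}⁺: AG→EHJ adds E, H, J → {A, D, E, G, H, J}. Minimal: {D, G}⁺ = {D, G}; {A, G}⁺ = {A, E, G, H, J}; {A, D}⁺ = {A, D} — none reach the full schema.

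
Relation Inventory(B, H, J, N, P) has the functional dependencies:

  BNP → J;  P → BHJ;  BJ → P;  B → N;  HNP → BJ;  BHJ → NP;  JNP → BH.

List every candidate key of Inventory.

{P}, {B, J}

{P}⁺: P→BHJ adds B, H, J; B→N adds N → {B, H, J, N, P}.
{B, J}⁺: BJ→P adds P; B→N adds N; JNP→BH adds H → {B, H, J, N, P}. Minimal: {J}⁺ = {J}; {B}⁺ = {B, N} — none reach the full schema.
Any other superkey contains one of these as a subset, so there are no further candidate keys.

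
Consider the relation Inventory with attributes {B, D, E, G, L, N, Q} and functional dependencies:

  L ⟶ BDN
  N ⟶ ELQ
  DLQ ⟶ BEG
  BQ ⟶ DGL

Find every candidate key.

{L}⁺: L→BDN adds B, D, N; N→ELQ adds E, Q; DLQ→BEG adds G → {B, D, E, G, L, N, Q}.
{N}⁺: N→ELQ adds E, L, Q; L→BDN adds B, D; DLQ→BEG adds G → {B, D, E, G, L, N, Q}.
{B, Q}⁺: BQ→DGL adds D, G, L; L→BDN adds N; N→ELQ adds E → {B, D, E, G, L, N, Q}. Minimal: {Q}⁺ = {Q}; {B}⁺ = {B} — none reach the full schema.
Any other superkey contains one of these as a subset, so there are no further candidate keys.

{L}; {N}; {B, Q}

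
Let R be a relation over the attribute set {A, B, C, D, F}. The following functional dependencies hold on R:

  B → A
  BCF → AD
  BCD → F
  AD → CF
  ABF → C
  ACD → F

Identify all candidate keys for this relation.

{B, D}; {B, F}

Attribute B never appears on the right-hand side of any dependency, so B must belong to every candidate key.
{B}⁺ = {A, B}, which is not all of the schema, so we must add further attributes.
{B, D}⁺: B→A adds A; AD→CF adds C, F → {A, B, C, D, F}. Minimal: {D}⁺ = {D}; {B}⁺ = {A, B} — none reach the full schema.
{B, F}⁺: B→A adds A; ABF→C adds C; BCF→AD adds D → {A, B, C, D, F}. Minimal: {F}⁺ = {F}; {B}⁺ = {A, B} — none reach the full schema.
Any other superkey contains one of these as a subset, so there are no further candidate keys.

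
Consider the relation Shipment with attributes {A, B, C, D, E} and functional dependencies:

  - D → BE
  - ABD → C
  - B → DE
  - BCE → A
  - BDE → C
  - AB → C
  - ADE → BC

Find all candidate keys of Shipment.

{B}⁺: B→DE adds D, E; BDE→C adds C; BCE→A adds A → {A, B, C, D, E}.
{D}⁺: D→BE adds B, E; BDE→C adds C; BCE→A adds A → {A, B, C, D, E}.

{B}, {D}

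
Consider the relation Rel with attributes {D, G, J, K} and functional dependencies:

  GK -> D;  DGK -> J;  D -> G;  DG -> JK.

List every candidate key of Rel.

{D}⁺: D→G adds G; DG→JK adds J, K → {D, G, J, K}.
{G, K}⁺: GK→D adds D; DGK→J adds J → {D, G, J, K}.

D, GK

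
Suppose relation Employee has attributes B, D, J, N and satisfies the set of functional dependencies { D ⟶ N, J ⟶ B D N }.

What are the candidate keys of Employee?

Attribute J never appears on the right-hand side of any dependency, so J must belong to every candidate key.
{J}⁺ = {B, D, J, N}, which is all of the schema, so {J} is the only candidate key.

{J}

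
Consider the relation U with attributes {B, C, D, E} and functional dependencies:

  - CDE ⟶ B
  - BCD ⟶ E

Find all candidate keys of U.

{B, C, D}⁺: BCD→E adds E → {B, C, D, E}. Minimal: {C, D}⁺ = {C, D}; {B, D}⁺ = {B, D}; {B, C}⁺ = {B, C} — none reach the full schema.
{C, D, E}⁺: CDE→B adds B → {B, C, D, E}. Minimal: {D, E}⁺ = {D, E}; {C, E}⁺ = {C, E}; {C, D}⁺ = {C, D} — none reach the full schema.

{B, C, D}, {C, D, E}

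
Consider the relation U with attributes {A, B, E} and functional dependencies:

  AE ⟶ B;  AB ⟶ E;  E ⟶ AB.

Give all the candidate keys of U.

{E}⁺: E→AB adds A, B → {A, B, E}.
{A, B}⁺: AB→E adds E → {A, B, E}.
Any other superkey contains one of these as a subset, so there are no further candidate keys.

E; AB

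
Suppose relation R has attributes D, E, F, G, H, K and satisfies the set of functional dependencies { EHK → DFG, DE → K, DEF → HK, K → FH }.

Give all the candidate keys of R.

{D, E}, {E, K}

Attribute E never appears on the right-hand side of any dependency, so E must belong to every candidate key.
{E}⁺ = {E}, which is not all of the schema, so we must add further attributes.
{D, E}⁺: DE→K adds K; K→FH adds F, H; EHK→DFG adds G → {D, E, F, G, H, K}. Minimal: {E}⁺ = {E}; {D}⁺ = {D} — none reach the full schema.
{E, K}⁺: K→FH adds F, H; EHK→DFG adds D, G → {D, E, F, G, H, K}. Minimal: {K}⁺ = {F, H, K}; {E}⁺ = {E} — none reach the full schema.
Any other superkey contains one of these as a subset, so there are no further candidate keys.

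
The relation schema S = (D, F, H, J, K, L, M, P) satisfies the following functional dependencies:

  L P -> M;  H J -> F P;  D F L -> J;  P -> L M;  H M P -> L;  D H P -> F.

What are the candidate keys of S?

{D, H, J, K}⁺: HJ→FP adds F, P; P→LM adds L, M → {D, F, H, J, K, L, M, P}.
{D, H, K, P}⁺: P→LM adds L, M; DHP→F adds F; DFL→J adds J → {D, F, H, J, K, L, M, P}.
{D, F, H, K, L}⁺: DFL→J adds J; HJ→FP adds P; P→LM adds M → {D, F, H, J, K, L, M, P}.
Any other superkey contains one of these as a subset, so there are no further candidate keys.

{D, H, J, K}, {D, H, K, P}, {D, F, H, K, L}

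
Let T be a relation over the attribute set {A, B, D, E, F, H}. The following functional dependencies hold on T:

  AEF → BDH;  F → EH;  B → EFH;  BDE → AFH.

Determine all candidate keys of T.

{A, B}⁺: B→EFH adds E, F, H; AEF→BDH adds D → {A, B, D, E, F, H}.
{A, F}⁺: F→EH adds E, H; AEF→BDH adds B, D → {A, B, D, E, F, H}.
{B, D}⁺: B→EFH adds E, F, H; BDE→AFH adds A → {A, B, D, E, F, H}.
Any other superkey contains one of these as a subset, so there are no further candidate keys.

AB, AF, BD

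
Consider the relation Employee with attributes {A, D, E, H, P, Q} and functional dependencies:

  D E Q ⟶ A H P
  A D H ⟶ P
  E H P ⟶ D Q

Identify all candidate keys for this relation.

{D, E, Q}, {E, H, P}, {A, D, E, H}

{D, E, Q}⁺: DEQ→AHP adds A, H, P → {A, D, E, H, P, Q}. Minimal: {E, Q}⁺ = {E, Q}; {D, Q}⁺ = {D, Q}; {D, E}⁺ = {D, E} — none reach the full schema.
{E, H, P}⁺: EHP→DQ adds D, Q; DEQ→AHP adds A → {A, D, E, H, P, Q}. Minimal: {H, P}⁺ = {H, P}; {E, P}⁺ = {E, P}; {E, H}⁺ = {E, H} — none reach the full schema.
{A, D, E, H}⁺: ADH→P adds P; EHP→DQ adds Q → {A, D, E, H, P, Q}. Minimal: {D, E, H}⁺ = {D, E, H}; {A, E, H}⁺ = {A, E, H}; {A, D, H}⁺ = {A, D, H, P}; … — none reach the full schema.
Any other superkey contains one of these as a subset, so there are no further candidate keys.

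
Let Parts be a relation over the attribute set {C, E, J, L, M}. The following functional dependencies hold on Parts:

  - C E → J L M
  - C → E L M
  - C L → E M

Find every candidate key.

(C)

Attribute C never appears on the right-hand side of any dependency, so C must belong to every candidate key.
{C}⁺ = {C, E, J, L, M}, which is all of the schema, so {C} is the only candidate key.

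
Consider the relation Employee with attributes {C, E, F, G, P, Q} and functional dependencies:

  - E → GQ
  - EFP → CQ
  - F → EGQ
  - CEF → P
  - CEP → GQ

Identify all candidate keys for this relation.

Attribute F never appears on the right-hand side of any dependency, so F must belong to every candidate key.
{F}⁺ = {E, F, G, Q}, which is not all of the schema, so we must add further attributes.
{C, F}⁺: F→EGQ adds E, G, Q; CEF→P adds P → {C, E, F, G, P, Q}. Minimal: {F}⁺ = {E, F, G, Q}; {C}⁺ = {C} — none reach the full schema.
{F, P}⁺: F→EGQ adds E, G, Q; EFP→CQ adds C → {C, E, F, G, P, Q}. Minimal: {P}⁺ = {P}; {F}⁺ = {E, F, G, Q} — none reach the full schema.
Any other superkey contains one of these as a subset, so there are no further candidate keys.

(C, F), (F, P)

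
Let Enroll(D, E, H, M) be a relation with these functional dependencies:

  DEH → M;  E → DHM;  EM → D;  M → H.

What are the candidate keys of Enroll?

Attribute E never appears on the right-hand side of any dependency, so E must belong to every candidate key.
{E}⁺ = {D, E, H, M}, which is all of the schema, so {E} is the only candidate key.

{E}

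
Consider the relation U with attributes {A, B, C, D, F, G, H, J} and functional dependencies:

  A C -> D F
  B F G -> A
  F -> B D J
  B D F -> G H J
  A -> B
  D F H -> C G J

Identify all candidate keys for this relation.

(F), (A, C)

{F}⁺: F→BDJ adds B, D, J; BDF→GHJ adds G, H; DFH→CGJ adds C; BFG→A adds A → {A, B, C, D, F, G, H, J}.
{A, C}⁺: AC→DF adds D, F; F→BDJ adds B, J; BDF→GHJ adds G, H → {A, B, C, D, F, G, H, J}. Minimal: {C}⁺ = {C}; {A}⁺ = {A, B} — none reach the full schema.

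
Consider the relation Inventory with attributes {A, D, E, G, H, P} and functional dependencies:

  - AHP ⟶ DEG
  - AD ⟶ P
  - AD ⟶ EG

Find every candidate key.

Attributes A, H never appear on any right-hand side, so every candidate key must contain {A, H}.
{A, H}⁺ = {A, H}, which is not all of the schema, so we must add further attributes.
{A, D, H}⁺: AD→P adds P; AD→EG adds E, G → {A, D, E, G, H, P}. Minimal: {D, H}⁺ = {D, H}; {A, H}⁺ = {A, H}; {A, D}⁺ = {A, D, E, G, P} — none reach the full schema.
{A, H, P}⁺: AHP→DEG adds D, E, G → {A, D, E, G, H, P}. Minimal: {H, P}⁺ = {H, P}; {A, P}⁺ = {A, P}; {A, H}⁺ = {A, H} — none reach the full schema.
Any other superkey contains one of these as a subset, so there are no further candidate keys.

ADH; AHP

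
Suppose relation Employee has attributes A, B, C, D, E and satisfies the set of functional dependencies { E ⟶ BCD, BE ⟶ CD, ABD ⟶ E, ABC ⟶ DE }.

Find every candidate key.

{A, E}, {A, B, C}, {A, B, D}

Attribute A never appears on the right-hand side of any dependency, so A must belong to every candidate key.
{A}⁺ = {A}, which is not all of the schema, so we must add further attributes.
{A, E}⁺: E→BCD adds B, C, D → {A, B, C, D, E}.
{A, B, C}⁺: ABC→DE adds D, E → {A, B, C, D, E}.
{A, B, D}⁺: ABD→E adds E; E→BCD adds C → {A, B, C, D, E}.
Any other superkey contains one of these as a subset, so there are no further candidate keys.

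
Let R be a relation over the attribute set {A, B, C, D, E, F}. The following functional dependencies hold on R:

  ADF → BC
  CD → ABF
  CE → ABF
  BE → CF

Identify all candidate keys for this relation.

Attributes D, E never appear on any right-hand side, so every candidate key must contain {D, E}.
{D, E}⁺ = {D, E}, which is not all of the schema, so we must add further attributes.
{B, D, E}⁺: BE→CF adds C, F; CD→ABF adds A → {A, B, C, D, E, F}. Minimal: {D, E}⁺ = {D, E}; {B, E}⁺ = {A, B, C, E, F}; {B, D}⁺ = {B, D} — none reach the full schema.
{C, D, E}⁺: CD→ABF adds A, B, F → {A, B, C, D, E, F}. Minimal: {D, E}⁺ = {D, E}; {C, E}⁺ = {A, B, C, E, F}; {C, D}⁺ = {A, B, C, D, F} — none reach the full schema.
{A, D, E, F}⁺: ADF→BC adds B, C → {A, B, C, D, E, F}. Minimal: {D, E, F}⁺ = {D, E, F}; {A, E, F}⁺ = {A, E, F}; {A, D, F}⁺ = {A, B, C, D, F}; … — none reach the full schema.
Any other superkey contains one of these as a subset, so there are no further candidate keys.

{B, D, E}, {C, D, E}, {A, D, E, F}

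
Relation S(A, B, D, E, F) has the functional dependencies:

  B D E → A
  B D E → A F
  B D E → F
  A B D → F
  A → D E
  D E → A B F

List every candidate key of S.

{A}; {D, E}

{A}⁺: A→DE adds D, E; DE→ABF adds B, F → {A, B, D, E, F}.
{D, E}⁺: DE→ABF adds A, B, F → {A, B, D, E, F}. Minimal: {E}⁺ = {E}; {D}⁺ = {D} — none reach the full schema.
Any other superkey contains one of these as a subset, so there are no further candidate keys.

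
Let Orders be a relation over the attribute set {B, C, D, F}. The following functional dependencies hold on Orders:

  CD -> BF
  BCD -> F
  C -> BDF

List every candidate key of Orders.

{C}

{C}⁺: C→BDF adds B, D, F → {B, C, D, F}.
No other minimal superkey exists.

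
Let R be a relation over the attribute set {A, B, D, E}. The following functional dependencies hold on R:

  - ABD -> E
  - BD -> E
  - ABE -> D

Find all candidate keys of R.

Attributes A, B never appear on any right-hand side, so every candidate key must contain {A, B}.
{A, B}⁺ = {A, B}, which is not all of the schema, so we must add further attributes.
{A, B, D}⁺: ABD→E adds E → {A, B, D, E}. Minimal: {B, D}⁺ = {B, D, E}; {A, D}⁺ = {A, D}; {A, B}⁺ = {A, B} — none reach the full schema.
{A, B, E}⁺: ABE→D adds D → {A, B, D, E}. Minimal: {B, E}⁺ = {B, E}; {A, E}⁺ = {A, E}; {A, B}⁺ = {A, B} — none reach the full schema.

{A, B, D}, {A, B, E}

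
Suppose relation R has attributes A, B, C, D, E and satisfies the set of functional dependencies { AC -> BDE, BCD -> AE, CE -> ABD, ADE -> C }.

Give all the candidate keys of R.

{A, C}; {C, E}; {A, D, E}; {B, C, D}

{A, C}⁺: AC→BDE adds B, D, E → {A, B, C, D, E}. Minimal: {C}⁺ = {C}; {A}⁺ = {A} — none reach the full schema.
{C, E}⁺: CE→ABD adds A, B, D → {A, B, C, D, E}. Minimal: {E}⁺ = {E}; {C}⁺ = {C} — none reach the full schema.
{A, D, E}⁺: ADE→C adds C; AC→BDE adds B → {A, B, C, D, E}. Minimal: {D, E}⁺ = {D, E}; {A, E}⁺ = {A, E}; {A, D}⁺ = {A, D} — none reach the full schema.
{B, C, D}⁺: BCD→AE adds A, E → {A, B, C, D, E}. Minimal: {C, D}⁺ = {C, D}; {B, D}⁺ = {B, D}; {B, C}⁺ = {B, C} — none reach the full schema.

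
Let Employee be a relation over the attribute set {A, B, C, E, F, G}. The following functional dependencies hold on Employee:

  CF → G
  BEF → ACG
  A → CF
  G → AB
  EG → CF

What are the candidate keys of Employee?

Attribute E never appears on the right-hand side of any dependency, so E must belong to every candidate key.
{E}⁺ = {E}, which is not all of the schema, so we must add further attributes.
{A, E}⁺: A→CF adds C, F; CF→G adds G; G→AB adds B → {A, B, C, E, F, G}. Minimal: {E}⁺ = {E}; {A}⁺ = {A, B, C, F, G} — none reach the full schema.
{E, G}⁺: G→AB adds A, B; EG→CF adds C, F → {A, B, C, E, F, G}. Minimal: {G}⁺ = {A, B, C, F, G}; {E}⁺ = {E} — none reach the full schema.
{B, E, F}⁺: BEF→ACG adds A, C, G → {A, B, C, E, F, G}. Minimal: {E, F}⁺ = {E, F}; {B, F}⁺ = {B, F}; {B, E}⁺ = {B, E} — none reach the full schema.
{C, E, F}⁺: CF→G adds G; G→AB adds A, B → {A, B, C, E, F, G}. Minimal: {E, F}⁺ = {E, F}; {C, F}⁺ = {A, B, C, F, G}; {C, E}⁺ = {C, E} — none reach the full schema.

{A, E}, {E, G}, {B, E, F}, {C, E, F}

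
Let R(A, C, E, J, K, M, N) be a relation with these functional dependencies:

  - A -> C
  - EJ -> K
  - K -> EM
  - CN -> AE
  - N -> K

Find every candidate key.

{A, J, N}, {C, J, N}

Attributes J, N never appear on any right-hand side, so every candidate key must contain {J, N}.
{J, N}⁺ = {E, J, K, M, N}, which is not all of the schema, so we must add further attributes.
{A, J, N}⁺: A→C adds C; CN→AE adds E; N→K adds K; K→EM adds M → {A, C, E, J, K, M, N}. Minimal: {J, N}⁺ = {E, J, K, M, N}; {A, N}⁺ = {A, C, E, K, M, N}; {A, J}⁺ = {A, C, J} — none reach the full schema.
{C, J, N}⁺: CN→AE adds A, E; N→K adds K; K→EM adds M → {A, C, E, J, K, M, N}. Minimal: {J, N}⁺ = {E, J, K, M, N}; {C, N}⁺ = {A, C, E, K, M, N}; {C, J}⁺ = {C, J} — none reach the full schema.
Any other superkey contains one of these as a subset, so there are no further candidate keys.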